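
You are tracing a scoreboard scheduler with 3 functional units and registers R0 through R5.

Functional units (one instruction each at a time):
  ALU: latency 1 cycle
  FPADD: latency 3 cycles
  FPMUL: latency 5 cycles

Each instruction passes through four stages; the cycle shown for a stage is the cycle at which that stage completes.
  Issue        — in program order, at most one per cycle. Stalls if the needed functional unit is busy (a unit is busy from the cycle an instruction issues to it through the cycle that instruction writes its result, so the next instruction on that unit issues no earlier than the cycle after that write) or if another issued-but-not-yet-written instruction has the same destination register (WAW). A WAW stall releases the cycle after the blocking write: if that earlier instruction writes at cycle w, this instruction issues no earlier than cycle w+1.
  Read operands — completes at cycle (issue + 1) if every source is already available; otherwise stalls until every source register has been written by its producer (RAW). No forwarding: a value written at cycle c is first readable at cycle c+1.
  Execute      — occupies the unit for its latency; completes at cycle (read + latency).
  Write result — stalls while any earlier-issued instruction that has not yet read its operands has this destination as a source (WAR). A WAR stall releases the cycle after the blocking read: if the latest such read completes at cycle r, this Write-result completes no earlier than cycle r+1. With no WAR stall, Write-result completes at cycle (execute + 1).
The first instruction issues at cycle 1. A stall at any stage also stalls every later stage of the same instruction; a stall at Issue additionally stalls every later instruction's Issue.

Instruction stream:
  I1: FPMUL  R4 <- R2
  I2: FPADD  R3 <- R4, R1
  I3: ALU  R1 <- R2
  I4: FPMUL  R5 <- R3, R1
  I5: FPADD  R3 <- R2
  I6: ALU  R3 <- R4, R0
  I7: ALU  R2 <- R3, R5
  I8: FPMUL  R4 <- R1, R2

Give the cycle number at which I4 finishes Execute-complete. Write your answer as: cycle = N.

[I1] 1/2/7/8
[I2] 2/9/12/13  (RAW R4: wait I1 write@8)
[I3] 3/4/5/10  (WAR R1: wait I2 read@9)
[I4] 9/14/19/20  (struct: FPMUL busy until I1 writes@8; RAW R3: wait I2 write@13)
[I5] 14/15/18/19  (struct: FPADD busy until I2 writes@13)
[I6] 20/21/22/23  (WAW R3: wait I5 write@19)
[I7] 24/25/26/27  (struct: ALU busy until I6 writes@23)
[I8] 25/28/33/34  (RAW R2: wait I7 write@27)

cycle = 19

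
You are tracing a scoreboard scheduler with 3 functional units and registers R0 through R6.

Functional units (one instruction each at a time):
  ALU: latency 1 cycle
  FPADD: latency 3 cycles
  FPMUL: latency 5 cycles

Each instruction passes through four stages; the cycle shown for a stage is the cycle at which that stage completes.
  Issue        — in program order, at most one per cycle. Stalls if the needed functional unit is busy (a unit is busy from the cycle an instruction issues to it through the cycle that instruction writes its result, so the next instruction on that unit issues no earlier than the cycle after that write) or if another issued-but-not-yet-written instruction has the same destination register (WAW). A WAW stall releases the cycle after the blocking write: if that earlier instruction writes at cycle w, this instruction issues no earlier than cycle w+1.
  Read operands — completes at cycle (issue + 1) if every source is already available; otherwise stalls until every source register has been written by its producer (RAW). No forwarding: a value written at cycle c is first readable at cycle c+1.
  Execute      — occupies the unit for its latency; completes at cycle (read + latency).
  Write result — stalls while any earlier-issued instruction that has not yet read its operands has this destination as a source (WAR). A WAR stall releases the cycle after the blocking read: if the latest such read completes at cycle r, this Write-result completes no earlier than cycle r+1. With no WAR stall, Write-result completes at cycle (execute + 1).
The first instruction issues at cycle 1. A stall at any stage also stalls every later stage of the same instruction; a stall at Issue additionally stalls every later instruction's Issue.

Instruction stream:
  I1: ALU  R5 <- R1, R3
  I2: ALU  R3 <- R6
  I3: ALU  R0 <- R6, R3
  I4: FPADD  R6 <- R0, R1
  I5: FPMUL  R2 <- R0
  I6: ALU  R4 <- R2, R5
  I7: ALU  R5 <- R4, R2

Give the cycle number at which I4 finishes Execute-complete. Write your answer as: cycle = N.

cycle = 16

cycle 1: I1→ALU
cycle 2: I1 RO
cycle 3: I1 EX
cycle 4: I1 WR R5
cycle 5: I2→ALU
cycle 6: I2 RO
cycle 7: I2 EX
cycle 8: I2 WR R3
cycle 9: I3→ALU
cycle 10: I3 RO; I4→FPADD
cycle 11: I3 EX; I5→FPMUL
cycle 12: I3 WR R0
cycle 13: I4 RO; I5 RO; I6→ALU
cycle 16: I4 EX
cycle 17: I4 WR R6
cycle 18: I5 EX
cycle 19: I5 WR R2
cycle 20: I6 RO
cycle 21: I6 EX
cycle 22: I6 WR R4
cycle 23: I7→ALU
cycle 24: I7 RO
cycle 25: I7 EX
cycle 26: I7 WR R5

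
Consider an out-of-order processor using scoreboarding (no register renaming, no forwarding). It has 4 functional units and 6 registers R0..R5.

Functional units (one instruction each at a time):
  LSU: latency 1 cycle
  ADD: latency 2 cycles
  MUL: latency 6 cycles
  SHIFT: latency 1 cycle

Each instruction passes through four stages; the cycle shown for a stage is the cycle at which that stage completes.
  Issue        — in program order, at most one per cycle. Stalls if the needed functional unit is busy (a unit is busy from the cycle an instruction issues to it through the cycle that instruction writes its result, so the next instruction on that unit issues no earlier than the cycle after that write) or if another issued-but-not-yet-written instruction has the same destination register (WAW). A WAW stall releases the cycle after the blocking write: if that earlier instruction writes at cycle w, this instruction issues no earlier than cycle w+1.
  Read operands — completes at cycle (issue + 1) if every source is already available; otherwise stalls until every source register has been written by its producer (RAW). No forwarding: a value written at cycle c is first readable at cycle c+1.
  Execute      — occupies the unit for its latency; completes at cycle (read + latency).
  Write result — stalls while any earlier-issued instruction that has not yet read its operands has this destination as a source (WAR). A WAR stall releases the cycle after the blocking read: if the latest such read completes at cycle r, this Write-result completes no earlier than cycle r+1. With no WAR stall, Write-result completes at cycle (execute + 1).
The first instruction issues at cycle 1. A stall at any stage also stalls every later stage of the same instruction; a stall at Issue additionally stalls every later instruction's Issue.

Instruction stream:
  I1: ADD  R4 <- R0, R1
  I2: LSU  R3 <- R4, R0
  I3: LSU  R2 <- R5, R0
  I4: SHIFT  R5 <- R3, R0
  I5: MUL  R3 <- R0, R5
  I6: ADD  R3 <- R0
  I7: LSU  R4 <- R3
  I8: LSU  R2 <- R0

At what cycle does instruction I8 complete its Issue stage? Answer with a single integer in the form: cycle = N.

1) issue 1, read 2, done 4, write 5
2) issue 2, read 6, done 7, write 8  <RAW R4: wait I1 write@5>
3) issue 9, read 10, done 11, write 12  <struct: LSU busy until I2 writes@8>
4) issue 10, read 11, done 12, write 13
5) issue 11, read 14, done 20, write 21  <RAW R5: wait I4 write@13>
6) issue 22, read 23, done 25, write 26  <WAW R3: wait I5 write@21>
7) issue 23, read 27, done 28, write 29  <RAW R3: wait I6 write@26>
8) issue 30, read 31, done 32, write 33  <struct: LSU busy until I7 writes@29>

cycle = 30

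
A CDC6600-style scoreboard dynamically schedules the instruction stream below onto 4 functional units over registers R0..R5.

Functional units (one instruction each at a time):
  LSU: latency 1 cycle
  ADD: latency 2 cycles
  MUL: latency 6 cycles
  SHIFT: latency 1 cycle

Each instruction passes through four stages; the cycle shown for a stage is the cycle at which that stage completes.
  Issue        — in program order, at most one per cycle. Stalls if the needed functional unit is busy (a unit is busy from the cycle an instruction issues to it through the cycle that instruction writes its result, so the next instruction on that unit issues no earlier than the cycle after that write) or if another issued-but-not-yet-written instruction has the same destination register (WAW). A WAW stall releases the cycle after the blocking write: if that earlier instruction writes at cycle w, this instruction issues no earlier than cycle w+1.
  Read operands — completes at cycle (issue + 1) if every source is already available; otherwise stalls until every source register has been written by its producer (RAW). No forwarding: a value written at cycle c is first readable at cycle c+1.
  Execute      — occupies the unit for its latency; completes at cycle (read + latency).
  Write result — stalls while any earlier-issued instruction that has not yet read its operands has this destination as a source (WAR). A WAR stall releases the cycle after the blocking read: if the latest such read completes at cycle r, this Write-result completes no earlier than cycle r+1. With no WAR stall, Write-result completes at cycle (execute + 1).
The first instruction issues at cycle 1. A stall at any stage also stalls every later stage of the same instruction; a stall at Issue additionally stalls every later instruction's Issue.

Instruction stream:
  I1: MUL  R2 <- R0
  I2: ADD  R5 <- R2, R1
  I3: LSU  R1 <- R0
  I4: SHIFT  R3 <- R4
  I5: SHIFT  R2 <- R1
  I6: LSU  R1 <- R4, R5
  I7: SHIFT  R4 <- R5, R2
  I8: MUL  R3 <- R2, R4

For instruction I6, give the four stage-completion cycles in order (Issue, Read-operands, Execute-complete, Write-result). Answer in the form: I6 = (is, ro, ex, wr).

I6 = (12, 14, 15, 16)

[I1] 1/2/8/9
[I2] 2/10/12/13  (RAW R2: wait I1 write@9)
[I3] 3/4/5/11  (WAR R1: wait I2 read@10)
[I4] 4/5/6/7
[I5] 10/12/13/14  (WAW R2: wait I1 write@9; RAW R1: wait I3 write@11)
[I6] 12/14/15/16  (struct: LSU busy until I3 writes@11; RAW R5: wait I2 write@13)
[I7] 15/16/17/18  (struct: SHIFT busy until I5 writes@14)
[I8] 16/19/25/26  (RAW R4: wait I7 write@18)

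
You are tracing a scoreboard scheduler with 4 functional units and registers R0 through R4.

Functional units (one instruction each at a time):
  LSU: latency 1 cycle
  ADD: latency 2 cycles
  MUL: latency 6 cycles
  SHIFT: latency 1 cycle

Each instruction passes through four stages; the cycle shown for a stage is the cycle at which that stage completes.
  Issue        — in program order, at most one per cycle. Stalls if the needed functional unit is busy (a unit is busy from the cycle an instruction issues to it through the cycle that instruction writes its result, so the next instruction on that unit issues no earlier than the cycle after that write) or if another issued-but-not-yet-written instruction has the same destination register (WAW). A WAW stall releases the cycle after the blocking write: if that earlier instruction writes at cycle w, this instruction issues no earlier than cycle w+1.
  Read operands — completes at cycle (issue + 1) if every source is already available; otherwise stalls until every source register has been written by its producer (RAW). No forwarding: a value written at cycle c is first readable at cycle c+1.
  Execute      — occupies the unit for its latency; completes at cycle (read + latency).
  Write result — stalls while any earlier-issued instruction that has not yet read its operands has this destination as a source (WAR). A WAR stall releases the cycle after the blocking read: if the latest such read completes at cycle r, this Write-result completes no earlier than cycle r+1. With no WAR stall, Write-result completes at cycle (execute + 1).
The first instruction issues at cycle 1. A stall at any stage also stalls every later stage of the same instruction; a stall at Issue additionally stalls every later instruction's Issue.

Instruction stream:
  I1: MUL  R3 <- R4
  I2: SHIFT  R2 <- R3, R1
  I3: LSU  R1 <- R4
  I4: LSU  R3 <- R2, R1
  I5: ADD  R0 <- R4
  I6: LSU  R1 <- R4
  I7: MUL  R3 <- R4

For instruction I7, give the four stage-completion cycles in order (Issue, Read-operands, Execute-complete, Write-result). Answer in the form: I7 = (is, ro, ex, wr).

I7 = (17, 18, 24, 25)

I1: IS=1 RO=2 EX=8 WR=9
I2: IS=2 RO=10 EX=11 WR=12  [RAW R3: wait I1 write@9]
I3: IS=3 RO=4 EX=5 WR=11  [WAR R1: wait I2 read@10]
I4: IS=12 RO=13 EX=14 WR=15  [struct: LSU busy until I3 writes@11]
I5: IS=13 RO=14 EX=16 WR=17
I6: IS=16 RO=17 EX=18 WR=19  [struct: LSU busy until I4 writes@15]
I7: IS=17 RO=18 EX=24 WR=25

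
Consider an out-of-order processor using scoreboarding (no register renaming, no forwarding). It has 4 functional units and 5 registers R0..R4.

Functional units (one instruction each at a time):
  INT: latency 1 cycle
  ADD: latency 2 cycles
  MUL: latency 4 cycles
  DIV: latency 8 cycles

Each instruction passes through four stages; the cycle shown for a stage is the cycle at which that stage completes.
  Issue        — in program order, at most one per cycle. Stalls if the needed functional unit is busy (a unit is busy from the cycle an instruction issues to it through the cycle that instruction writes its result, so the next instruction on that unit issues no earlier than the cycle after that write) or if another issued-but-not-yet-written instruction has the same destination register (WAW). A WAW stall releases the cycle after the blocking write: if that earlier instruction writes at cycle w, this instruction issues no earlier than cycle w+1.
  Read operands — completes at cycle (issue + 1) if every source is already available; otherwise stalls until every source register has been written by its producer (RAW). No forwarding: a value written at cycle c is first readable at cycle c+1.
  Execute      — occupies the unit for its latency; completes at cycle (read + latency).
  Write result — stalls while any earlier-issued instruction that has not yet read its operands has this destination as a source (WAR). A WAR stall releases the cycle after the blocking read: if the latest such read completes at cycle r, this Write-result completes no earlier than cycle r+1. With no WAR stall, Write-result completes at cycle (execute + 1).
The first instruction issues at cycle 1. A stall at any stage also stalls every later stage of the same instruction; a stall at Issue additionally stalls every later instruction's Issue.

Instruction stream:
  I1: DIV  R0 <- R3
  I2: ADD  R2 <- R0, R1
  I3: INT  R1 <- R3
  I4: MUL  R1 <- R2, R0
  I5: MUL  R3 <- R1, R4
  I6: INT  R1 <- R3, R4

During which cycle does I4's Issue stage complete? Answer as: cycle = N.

cycle = 14

t=1  issue I1 (DIV)
t=2  I1 read-ops · issue I2 (ADD)
t=3  issue I3 (INT)
t=4  I3 read-ops
t=5  I3 finished on INT
t=10  I1 finished on DIV
t=11  I1→R0
t=12  I2 read-ops
t=13  I3→R1
t=14  I2 finished on ADD · issue I4 (MUL)
t=15  I2→R2
t=16  I4 read-ops
t=20  I4 finished on MUL
t=21  I4→R1
t=22  issue I5 (MUL)
t=23  I5 read-ops · issue I6 (INT)
t=27  I5 finished on MUL
t=28  I5→R3
t=29  I6 read-ops
t=30  I6 finished on INT
t=31  I6→R1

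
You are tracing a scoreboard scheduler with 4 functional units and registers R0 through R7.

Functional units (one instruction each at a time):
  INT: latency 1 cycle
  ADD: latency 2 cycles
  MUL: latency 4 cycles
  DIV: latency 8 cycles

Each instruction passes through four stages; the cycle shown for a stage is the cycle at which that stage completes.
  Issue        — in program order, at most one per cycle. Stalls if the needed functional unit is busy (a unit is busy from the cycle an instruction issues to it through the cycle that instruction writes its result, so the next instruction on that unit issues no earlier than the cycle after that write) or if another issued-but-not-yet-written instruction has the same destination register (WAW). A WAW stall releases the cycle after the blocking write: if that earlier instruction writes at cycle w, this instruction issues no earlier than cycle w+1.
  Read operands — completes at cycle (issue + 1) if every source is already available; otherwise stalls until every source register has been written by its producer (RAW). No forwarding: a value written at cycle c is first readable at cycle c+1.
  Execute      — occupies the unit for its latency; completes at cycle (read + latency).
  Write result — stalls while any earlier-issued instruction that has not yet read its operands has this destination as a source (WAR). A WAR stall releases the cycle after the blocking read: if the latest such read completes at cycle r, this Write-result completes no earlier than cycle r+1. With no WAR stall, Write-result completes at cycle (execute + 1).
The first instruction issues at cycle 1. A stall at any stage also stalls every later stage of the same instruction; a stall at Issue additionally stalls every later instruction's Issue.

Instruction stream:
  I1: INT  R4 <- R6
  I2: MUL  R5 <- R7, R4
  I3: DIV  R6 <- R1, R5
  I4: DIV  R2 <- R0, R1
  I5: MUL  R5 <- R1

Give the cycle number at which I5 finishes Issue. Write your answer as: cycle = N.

[I1] 1/2/3/4
[I2] 2/5/9/10  (RAW R4: wait I1 write@4)
[I3] 3/11/19/20  (RAW R5: wait I2 write@10)
[I4] 21/22/30/31  (struct: DIV busy until I3 writes@20)
[I5] 22/23/27/28

cycle = 22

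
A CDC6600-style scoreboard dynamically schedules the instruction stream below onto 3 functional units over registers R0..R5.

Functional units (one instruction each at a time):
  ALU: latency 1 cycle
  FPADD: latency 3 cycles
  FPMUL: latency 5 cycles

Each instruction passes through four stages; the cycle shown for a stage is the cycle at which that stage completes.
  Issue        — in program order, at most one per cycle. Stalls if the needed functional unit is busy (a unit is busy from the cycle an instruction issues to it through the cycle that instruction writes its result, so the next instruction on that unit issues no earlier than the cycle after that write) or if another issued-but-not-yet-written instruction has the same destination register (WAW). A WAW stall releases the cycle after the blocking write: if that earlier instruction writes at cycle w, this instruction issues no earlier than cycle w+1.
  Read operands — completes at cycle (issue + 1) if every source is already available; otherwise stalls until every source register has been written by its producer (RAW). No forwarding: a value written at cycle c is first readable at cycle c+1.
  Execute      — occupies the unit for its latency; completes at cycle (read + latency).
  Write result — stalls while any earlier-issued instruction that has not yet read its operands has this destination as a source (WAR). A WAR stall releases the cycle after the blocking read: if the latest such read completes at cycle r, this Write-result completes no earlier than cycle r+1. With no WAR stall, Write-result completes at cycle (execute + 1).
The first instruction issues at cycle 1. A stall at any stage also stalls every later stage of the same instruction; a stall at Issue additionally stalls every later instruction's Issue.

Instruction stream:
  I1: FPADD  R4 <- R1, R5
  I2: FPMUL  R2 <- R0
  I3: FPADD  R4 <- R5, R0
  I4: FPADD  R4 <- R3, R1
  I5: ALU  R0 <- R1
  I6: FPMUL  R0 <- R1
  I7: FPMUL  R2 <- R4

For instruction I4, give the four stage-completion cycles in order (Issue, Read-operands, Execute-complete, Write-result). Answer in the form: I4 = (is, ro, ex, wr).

c1: I1→FPADD
c2: I1 RO | I2→FPMUL
c3: I2 RO
c5: I1 EX
c6: I1 WR R4
c7: I3→FPADD
c8: I2 EX | I3 RO
c9: I2 WR R2
c11: I3 EX
c12: I3 WR R4
c13: I4→FPADD
c14: I4 RO | I5→ALU
c15: I5 RO
c16: I5 EX
c17: I4 EX | I5 WR R0
c18: I4 WR R4 | I6→FPMUL
c19: I6 RO
c24: I6 EX
c25: I6 WR R0
c26: I7→FPMUL
c27: I7 RO
c32: I7 EX
c33: I7 WR R2

I4 = (13, 14, 17, 18)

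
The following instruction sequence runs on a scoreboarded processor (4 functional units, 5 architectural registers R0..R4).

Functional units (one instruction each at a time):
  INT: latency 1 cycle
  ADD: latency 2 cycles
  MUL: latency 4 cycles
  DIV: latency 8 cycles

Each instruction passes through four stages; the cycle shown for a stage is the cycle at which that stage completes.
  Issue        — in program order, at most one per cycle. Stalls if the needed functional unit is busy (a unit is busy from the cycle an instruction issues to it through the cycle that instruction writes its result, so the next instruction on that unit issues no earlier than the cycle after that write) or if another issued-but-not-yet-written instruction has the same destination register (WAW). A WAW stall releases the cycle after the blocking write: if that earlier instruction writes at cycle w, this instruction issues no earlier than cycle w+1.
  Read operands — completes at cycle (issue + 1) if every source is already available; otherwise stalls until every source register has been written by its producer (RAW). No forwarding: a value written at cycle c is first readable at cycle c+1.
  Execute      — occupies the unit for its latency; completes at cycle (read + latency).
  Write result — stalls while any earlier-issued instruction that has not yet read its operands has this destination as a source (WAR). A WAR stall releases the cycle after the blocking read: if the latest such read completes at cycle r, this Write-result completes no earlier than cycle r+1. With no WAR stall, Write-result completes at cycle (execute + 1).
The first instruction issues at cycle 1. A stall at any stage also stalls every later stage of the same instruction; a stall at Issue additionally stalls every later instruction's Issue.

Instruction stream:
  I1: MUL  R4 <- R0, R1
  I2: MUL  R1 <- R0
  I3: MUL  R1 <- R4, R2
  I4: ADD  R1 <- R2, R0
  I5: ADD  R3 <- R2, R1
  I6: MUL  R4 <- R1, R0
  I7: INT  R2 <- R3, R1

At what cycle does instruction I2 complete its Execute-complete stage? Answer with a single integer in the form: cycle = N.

[I1] 1/2/6/7
[I2] 8/9/13/14  (struct: MUL busy until I1 writes@7)
[I3] 15/16/20/21  (struct: MUL busy until I2 writes@14)
[I4] 22/23/25/26  (WAW R1: wait I3 write@21)
[I5] 27/28/30/31  (struct: ADD busy until I4 writes@26)
[I6] 28/29/33/34
[I7] 29/32/33/34  (RAW R3: wait I5 write@31)

cycle = 13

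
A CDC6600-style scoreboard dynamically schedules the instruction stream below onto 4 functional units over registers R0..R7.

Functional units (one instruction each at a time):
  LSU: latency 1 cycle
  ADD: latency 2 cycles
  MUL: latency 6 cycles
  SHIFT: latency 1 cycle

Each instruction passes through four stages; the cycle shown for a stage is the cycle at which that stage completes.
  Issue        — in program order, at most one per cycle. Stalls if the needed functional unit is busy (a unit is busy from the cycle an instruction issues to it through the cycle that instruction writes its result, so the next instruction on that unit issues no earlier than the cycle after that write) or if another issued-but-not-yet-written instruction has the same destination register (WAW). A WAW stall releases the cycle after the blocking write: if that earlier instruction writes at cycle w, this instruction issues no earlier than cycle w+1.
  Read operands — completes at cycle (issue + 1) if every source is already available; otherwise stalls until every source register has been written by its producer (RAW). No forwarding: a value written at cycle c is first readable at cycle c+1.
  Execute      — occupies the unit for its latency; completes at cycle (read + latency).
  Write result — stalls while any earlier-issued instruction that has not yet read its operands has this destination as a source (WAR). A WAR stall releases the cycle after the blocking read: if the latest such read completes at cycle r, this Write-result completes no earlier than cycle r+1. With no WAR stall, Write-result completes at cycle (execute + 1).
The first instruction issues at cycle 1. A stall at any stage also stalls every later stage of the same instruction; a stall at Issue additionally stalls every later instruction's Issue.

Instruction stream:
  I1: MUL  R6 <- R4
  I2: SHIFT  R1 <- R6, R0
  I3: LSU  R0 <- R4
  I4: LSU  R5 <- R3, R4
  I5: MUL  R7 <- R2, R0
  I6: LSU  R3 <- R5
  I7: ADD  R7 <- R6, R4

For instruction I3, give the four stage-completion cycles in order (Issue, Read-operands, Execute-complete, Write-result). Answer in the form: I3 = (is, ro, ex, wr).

I3 = (3, 4, 5, 11)

  I1 | 1 | 2 | 8 | 9
  I2 | 2 | 10 | 11 | 12   RAW R6: wait I1 write@9
  I3 | 3 | 4 | 5 | 11   WAR R0: wait I2 read@10
  I4 | 12 | 13 | 14 | 15   struct: LSU busy until I3 writes@11
  I5 | 13 | 14 | 20 | 21
  I6 | 16 | 17 | 18 | 19   struct: LSU busy until I4 writes@15
  I7 | 22 | 23 | 25 | 26   WAW R7: wait I5 write@21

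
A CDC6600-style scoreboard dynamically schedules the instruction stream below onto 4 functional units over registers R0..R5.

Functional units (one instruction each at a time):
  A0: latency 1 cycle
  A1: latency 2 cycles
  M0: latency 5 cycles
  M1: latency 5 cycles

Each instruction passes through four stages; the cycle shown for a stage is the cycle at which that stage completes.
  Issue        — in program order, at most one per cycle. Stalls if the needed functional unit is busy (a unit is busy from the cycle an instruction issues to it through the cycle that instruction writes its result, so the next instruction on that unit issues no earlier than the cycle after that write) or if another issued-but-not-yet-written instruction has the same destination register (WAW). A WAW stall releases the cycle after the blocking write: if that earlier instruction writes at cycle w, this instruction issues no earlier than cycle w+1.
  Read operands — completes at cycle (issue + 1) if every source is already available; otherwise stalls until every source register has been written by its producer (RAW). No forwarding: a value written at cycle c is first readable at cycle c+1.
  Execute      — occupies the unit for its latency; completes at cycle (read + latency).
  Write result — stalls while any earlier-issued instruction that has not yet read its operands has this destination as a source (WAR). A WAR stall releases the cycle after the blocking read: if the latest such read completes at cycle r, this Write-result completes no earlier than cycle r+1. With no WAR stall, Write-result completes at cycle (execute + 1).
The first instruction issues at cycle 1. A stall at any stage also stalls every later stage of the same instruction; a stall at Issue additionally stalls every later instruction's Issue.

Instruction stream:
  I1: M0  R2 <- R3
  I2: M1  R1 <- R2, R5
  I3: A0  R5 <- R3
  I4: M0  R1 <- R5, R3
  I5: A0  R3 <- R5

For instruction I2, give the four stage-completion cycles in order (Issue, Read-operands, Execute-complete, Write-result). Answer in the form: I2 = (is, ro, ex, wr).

I1  is:1  ro:2  ex:7  wr:8
I2  is:2  ro:9  ex:14  wr:15  — RAW R2: wait I1 write@8
I3  is:3  ro:4  ex:5  wr:10  — WAR R5: wait I2 read@9
I4  is:16  ro:17  ex:22  wr:23  — WAW R1: wait I2 write@15
I5  is:17  ro:18  ex:19  wr:20

I2 = (2, 9, 14, 15)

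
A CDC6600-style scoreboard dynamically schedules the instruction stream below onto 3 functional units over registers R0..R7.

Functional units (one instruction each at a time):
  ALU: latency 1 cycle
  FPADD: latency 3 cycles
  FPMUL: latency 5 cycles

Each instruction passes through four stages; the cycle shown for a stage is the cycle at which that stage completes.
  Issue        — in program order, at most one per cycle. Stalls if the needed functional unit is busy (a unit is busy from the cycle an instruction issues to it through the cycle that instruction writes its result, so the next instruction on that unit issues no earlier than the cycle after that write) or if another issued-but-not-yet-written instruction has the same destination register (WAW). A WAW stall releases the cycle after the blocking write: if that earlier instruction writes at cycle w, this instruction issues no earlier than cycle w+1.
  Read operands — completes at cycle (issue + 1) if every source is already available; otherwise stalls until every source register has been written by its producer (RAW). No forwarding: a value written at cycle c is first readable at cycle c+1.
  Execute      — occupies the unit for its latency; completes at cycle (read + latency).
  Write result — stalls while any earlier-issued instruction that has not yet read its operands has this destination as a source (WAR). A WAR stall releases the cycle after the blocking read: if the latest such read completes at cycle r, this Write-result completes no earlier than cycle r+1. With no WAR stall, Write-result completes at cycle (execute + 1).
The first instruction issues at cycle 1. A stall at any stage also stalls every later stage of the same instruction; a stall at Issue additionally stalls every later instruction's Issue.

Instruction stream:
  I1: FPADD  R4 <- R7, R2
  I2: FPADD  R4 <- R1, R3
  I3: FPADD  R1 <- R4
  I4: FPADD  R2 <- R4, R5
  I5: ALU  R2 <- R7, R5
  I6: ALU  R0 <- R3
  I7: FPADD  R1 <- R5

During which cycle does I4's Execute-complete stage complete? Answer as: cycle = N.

cycle 1: I1 issues→FPADD
cycle 2: I1 reads
cycle 5: I1 exec-done
cycle 6: I1 writes R4
cycle 7: I2 issues→FPADD
cycle 8: I2 reads
cycle 11: I2 exec-done
cycle 12: I2 writes R4
cycle 13: I3 issues→FPADD
cycle 14: I3 reads
cycle 17: I3 exec-done
cycle 18: I3 writes R1
cycle 19: I4 issues→FPADD
cycle 20: I4 reads
cycle 23: I4 exec-done
cycle 24: I4 writes R2
cycle 25: I5 issues→ALU
cycle 26: I5 reads
cycle 27: I5 exec-done
cycle 28: I5 writes R2
cycle 29: I6 issues→ALU
cycle 30: I6 reads; I7 issues→FPADD
cycle 31: I6 exec-done; I7 reads
cycle 32: I6 writes R0
cycle 34: I7 exec-done
cycle 35: I7 writes R1

cycle = 23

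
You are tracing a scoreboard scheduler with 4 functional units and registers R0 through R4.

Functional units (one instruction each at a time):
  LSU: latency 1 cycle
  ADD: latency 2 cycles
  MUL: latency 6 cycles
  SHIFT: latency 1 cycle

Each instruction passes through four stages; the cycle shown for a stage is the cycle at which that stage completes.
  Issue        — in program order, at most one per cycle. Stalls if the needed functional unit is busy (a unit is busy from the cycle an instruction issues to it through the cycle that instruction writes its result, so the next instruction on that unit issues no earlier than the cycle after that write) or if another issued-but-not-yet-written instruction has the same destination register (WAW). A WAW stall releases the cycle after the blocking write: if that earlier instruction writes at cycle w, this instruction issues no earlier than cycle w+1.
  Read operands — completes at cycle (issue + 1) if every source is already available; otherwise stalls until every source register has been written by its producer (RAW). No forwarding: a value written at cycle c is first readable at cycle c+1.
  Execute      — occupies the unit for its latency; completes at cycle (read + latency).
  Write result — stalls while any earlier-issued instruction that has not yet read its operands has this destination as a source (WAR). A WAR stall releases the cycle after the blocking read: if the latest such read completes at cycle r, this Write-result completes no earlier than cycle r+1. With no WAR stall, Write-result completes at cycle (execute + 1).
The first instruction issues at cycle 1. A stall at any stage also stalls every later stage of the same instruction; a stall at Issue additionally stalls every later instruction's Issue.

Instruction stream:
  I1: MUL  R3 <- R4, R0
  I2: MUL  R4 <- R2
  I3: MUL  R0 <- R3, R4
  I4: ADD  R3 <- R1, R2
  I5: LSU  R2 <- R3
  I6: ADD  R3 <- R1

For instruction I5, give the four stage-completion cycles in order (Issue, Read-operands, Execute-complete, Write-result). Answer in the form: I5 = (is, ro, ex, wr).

[1] issue I1 (MUL)
[2] I1 read-ops
[8] I1 finished on MUL
[9] I1→R3
[10] issue I2 (MUL)
[11] I2 read-ops
[17] I2 finished on MUL
[18] I2→R4
[19] issue I3 (MUL)
[20] I3 read-ops · issue I4 (ADD)
[21] I4 read-ops · issue I5 (LSU)
[23] I4 finished on ADD
[24] I4→R3
[25] I5 read-ops · issue I6 (ADD)
[26] I3 finished on MUL · I5 finished on LSU · I6 read-ops
[27] I3→R0 · I5→R2
[28] I6 finished on ADD
[29] I6→R3

I5 = (21, 25, 26, 27)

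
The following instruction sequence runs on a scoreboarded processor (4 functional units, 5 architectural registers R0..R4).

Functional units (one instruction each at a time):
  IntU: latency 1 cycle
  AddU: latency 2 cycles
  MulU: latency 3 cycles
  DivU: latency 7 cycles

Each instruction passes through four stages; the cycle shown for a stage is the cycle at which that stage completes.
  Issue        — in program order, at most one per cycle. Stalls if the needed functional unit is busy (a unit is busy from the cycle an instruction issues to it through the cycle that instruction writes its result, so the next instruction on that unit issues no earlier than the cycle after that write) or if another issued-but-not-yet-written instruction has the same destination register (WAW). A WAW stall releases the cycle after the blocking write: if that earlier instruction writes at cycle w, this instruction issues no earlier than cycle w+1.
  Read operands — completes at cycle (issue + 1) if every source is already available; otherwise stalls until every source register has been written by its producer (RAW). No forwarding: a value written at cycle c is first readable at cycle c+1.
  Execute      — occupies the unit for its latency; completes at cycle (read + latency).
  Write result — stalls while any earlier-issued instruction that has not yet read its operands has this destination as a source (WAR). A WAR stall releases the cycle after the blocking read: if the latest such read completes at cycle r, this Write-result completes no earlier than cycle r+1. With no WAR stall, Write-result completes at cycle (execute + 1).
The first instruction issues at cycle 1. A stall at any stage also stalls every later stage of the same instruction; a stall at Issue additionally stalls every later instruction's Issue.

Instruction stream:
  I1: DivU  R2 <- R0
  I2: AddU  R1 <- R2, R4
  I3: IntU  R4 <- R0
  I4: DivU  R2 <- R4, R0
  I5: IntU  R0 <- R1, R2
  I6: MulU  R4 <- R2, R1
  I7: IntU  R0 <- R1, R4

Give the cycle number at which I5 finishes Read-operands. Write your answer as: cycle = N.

cycle = 22

c1: I1 dispatched to DivU
c2: I1 operands ready | I2 dispatched to AddU
c3: I3 dispatched to IntU
c4: I3 operands ready
c5: I3 complete
c9: I1 complete
c10: R2←I1
c11: I2 operands ready | I4 dispatched to DivU
c12: R4←I3
c13: I2 complete | I4 operands ready | I5 dispatched to IntU
c14: R1←I2 | I6 dispatched to MulU
c20: I4 complete
c21: R2←I4
c22: I5 operands ready | I6 operands ready
c23: I5 complete
c24: R0←I5
c25: I6 complete | I7 dispatched to IntU
c26: R4←I6
c27: I7 operands ready
c28: I7 complete
c29: R0←I7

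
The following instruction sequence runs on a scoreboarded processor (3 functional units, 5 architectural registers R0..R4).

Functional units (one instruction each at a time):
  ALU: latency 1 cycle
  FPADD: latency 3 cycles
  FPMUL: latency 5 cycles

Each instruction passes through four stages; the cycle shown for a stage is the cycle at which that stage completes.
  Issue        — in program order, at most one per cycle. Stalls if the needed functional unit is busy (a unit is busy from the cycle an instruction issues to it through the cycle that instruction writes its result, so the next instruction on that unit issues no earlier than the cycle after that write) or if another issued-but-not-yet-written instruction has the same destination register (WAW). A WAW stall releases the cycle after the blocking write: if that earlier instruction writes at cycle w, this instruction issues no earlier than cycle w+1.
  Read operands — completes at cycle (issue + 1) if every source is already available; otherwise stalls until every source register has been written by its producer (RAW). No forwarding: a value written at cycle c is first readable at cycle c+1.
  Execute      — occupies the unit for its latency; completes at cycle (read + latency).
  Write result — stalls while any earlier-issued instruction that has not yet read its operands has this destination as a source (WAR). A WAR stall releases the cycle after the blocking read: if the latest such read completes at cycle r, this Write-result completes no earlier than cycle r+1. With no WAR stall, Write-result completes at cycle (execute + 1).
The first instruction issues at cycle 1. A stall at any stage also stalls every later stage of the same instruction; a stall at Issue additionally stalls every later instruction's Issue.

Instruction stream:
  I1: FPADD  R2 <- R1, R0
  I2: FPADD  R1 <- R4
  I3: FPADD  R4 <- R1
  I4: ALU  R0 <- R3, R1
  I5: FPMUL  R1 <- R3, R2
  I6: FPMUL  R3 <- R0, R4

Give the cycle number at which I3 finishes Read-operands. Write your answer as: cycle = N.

cycle = 14

[I1] 1/2/5/6
[I2] 7/8/11/12  (struct: FPADD busy until I1 writes@6)
[I3] 13/14/17/18  (struct: FPADD busy until I2 writes@12)
[I4] 14/15/16/17
[I5] 15/16/21/22
[I6] 23/24/29/30  (struct: FPMUL busy until I5 writes@22)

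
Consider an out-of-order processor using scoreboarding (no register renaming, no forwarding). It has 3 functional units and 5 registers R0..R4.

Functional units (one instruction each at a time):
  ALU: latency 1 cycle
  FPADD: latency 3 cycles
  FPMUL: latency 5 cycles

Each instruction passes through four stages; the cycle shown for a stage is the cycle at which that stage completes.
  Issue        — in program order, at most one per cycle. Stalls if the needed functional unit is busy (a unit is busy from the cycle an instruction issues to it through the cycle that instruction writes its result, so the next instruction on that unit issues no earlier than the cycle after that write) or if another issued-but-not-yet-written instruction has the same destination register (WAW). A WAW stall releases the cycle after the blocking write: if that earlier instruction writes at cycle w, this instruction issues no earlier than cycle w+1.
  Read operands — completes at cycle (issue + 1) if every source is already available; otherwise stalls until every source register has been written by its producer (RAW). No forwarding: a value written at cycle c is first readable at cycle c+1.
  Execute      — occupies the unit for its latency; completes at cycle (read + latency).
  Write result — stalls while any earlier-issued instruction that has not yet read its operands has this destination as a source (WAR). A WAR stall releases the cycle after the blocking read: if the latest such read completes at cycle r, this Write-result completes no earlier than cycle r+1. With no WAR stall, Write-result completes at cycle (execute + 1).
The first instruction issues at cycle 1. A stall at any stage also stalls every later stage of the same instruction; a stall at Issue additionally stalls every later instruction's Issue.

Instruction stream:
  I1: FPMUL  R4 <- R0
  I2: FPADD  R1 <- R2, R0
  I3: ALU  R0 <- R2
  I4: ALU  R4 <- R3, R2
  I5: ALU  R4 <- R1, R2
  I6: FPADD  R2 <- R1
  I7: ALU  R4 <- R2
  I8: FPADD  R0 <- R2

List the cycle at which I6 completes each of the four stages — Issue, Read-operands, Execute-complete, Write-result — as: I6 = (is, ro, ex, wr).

I6 = (14, 15, 18, 19)

I1  is:1  ro:2  ex:7  wr:8
I2  is:2  ro:3  ex:6  wr:7
I3  is:3  ro:4  ex:5  wr:6
I4  is:9  ro:10  ex:11  wr:12  — WAW R4: wait I1 write@8
I5  is:13  ro:14  ex:15  wr:16  — struct: ALU busy until I4 writes@12
I6  is:14  ro:15  ex:18  wr:19
I7  is:17  ro:20  ex:21  wr:22  — struct: ALU busy until I5 writes@16, RAW R2: wait I6 write@19
I8  is:20  ro:21  ex:24  wr:25  — struct: FPADD busy until I6 writes@19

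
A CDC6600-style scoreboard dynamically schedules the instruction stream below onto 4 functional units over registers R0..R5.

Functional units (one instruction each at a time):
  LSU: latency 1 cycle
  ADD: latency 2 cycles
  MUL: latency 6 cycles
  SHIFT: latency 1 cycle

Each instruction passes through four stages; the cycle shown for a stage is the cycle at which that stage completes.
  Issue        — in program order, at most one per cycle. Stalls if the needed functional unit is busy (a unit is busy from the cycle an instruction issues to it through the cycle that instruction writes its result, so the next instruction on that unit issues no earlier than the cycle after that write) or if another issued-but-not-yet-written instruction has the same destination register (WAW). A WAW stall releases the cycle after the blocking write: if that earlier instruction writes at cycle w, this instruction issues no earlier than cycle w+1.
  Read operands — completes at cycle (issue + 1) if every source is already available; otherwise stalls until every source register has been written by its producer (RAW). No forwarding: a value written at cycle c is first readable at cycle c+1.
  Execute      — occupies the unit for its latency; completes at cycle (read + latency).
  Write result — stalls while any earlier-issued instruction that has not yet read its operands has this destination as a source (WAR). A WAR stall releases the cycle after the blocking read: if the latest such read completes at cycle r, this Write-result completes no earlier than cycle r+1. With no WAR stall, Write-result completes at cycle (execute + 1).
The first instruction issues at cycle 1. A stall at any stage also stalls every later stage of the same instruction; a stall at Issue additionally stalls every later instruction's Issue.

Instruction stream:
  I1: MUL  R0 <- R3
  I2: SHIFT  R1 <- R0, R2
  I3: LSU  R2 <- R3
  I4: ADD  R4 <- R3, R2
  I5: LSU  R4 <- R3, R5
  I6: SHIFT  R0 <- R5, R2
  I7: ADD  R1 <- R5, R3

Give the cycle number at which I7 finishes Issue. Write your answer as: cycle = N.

cycle = 18

[1] I1 issues→MUL
[2] I1 reads | I2 issues→SHIFT
[3] I3 issues→LSU
[4] I3 reads | I4 issues→ADD
[5] I3 exec-done
[8] I1 exec-done
[9] I1 writes R0
[10] I2 reads
[11] I2 exec-done | I3 writes R2
[12] I2 writes R1 | I4 reads
[14] I4 exec-done
[15] I4 writes R4
[16] I5 issues→LSU
[17] I5 reads | I6 issues→SHIFT
[18] I5 exec-done | I6 reads | I7 issues→ADD
[19] I5 writes R4 | I6 exec-done | I7 reads
[20] I6 writes R0
[21] I7 exec-done
[22] I7 writes R1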